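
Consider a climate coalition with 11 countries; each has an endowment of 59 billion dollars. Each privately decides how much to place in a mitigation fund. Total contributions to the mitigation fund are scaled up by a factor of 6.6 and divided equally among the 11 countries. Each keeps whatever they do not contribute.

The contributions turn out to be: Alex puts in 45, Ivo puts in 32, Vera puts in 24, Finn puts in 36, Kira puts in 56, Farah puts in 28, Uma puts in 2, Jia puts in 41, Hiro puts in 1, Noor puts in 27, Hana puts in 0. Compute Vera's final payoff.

Total contributed: 45 + 32 + 24 + 36 + 56 + 28 + 2 + 41 + 1 + 27 + 0 = 292.
Each receives 6.6 × 292 / 11 = 175.20 from the mitigation fund.
Vera keeps 59 − 24 = 35, so Vera's payoff is 35 + 175.20 = 210.20.

210.20 billion dollars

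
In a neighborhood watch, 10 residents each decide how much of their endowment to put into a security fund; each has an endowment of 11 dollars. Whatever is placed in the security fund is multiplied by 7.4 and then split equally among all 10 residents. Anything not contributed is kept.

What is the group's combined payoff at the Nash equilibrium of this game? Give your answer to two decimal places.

Each contributed unit returns 7.4/10 = 0.7400 to its contributor — below 1 — so contributing 0 is dominant for every player. At the Nash equilibrium everyone keeps their 11, and the group total is 10 × 11 = 110.

110.00 dollars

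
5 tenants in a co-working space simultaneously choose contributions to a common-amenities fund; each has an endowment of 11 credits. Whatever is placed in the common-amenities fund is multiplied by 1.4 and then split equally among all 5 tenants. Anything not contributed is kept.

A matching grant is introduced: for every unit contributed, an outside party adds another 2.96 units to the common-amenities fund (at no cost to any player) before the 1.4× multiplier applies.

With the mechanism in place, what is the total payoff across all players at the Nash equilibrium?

304.92 credits

Under the mechanism each unit contributed yields 1.4 × 3.96 / 5 = 1.1088 back to its contributor per unit of net cost, which exceeds 1, making full contribution the dominant choice for everyone.
At the Nash equilibrium everyone contributes 11. Group total payoff = 1.4 × 3.96 × 55 = 304.92.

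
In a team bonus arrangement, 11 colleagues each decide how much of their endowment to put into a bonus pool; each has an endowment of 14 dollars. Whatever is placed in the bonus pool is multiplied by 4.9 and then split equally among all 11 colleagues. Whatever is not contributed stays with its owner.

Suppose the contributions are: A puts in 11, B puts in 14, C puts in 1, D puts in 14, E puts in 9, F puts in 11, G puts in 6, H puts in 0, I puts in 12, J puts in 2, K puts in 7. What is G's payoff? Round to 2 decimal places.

Total contributed: 11 + 14 + 1 + 14 + 9 + 11 + 6 + 0 + 12 + 2 + 7 = 87.
Each receives 4.9 × 87 / 11 = 38.75 from the bonus pool.
G keeps 14 − 6 = 8, so G's payoff is 8 + 38.75 = 46.75.

46.75 dollars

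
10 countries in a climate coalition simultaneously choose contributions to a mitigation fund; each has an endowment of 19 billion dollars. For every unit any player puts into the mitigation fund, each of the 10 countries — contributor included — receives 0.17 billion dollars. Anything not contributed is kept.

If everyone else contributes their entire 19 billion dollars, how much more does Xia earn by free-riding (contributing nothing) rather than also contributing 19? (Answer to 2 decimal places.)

Switching from a contribution of 19 to 0 lets Xia keep an extra 19 billion dollars, but lowers the mitigation fund by 19, which costs Xia their own share of that drop: 0.17 × 19 = 3.23.
Net gain = 19 − 3.23 = 15.77. The private return per contributed unit (0.17) is below 1, so free-riding is indeed the best response regardless of what the others do.

15.77 billion dollars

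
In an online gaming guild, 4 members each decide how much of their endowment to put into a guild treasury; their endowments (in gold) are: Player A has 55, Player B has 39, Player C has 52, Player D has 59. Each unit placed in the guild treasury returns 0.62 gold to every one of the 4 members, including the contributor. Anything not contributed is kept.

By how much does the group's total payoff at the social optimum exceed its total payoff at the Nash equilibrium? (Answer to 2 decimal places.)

The private return per contributed unit is 0.62 < 1 for everyone, so the Nash equilibrium is zero contribution and the group total is Σ E_j = 55 + 39 + 52 + 59 = 205.
Each contributed unit returns 2.480 to the group, so the social optimum is full contribution by everyone: group total = 2.480 × 205 = 508.40.
Efficiency loss = (2.480 − 1) × 205 = 303.40.

303.40 gold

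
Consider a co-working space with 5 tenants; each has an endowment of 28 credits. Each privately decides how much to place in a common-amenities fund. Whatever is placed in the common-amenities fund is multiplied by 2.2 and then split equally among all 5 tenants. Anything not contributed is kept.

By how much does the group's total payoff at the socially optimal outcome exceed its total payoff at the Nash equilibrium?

168.00 credits

Each contributed unit returns 2.2/5 = 0.4400 to its contributor — below 1 — so contributing 0 is dominant for every player. At the Nash equilibrium everyone keeps their 28, and the group total is 5 × 28 = 140.
Each contributed unit returns 2.200 to the group as a whole (0.4400 to each of 5 players), which exceeds 1, so the social optimum is full contribution: group total = 2.200 × 140 = 308.00.
Efficiency loss = 308.00 − 140 = 168.00.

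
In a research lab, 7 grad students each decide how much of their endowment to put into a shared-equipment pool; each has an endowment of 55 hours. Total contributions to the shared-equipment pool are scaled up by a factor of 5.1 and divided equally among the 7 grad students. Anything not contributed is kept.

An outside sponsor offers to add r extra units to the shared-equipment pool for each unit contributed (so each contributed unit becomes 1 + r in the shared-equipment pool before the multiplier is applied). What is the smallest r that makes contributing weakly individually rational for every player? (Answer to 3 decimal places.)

0.373

With matching at rate r, one contributed unit becomes (1 + r) in the shared-equipment pool and returns 5.1 × (1 + r) / 7 to the contributor.
Setting this equal to 1: 1 + r = 7/5.1 = 1.3725.
So the minimum matching rate is r = 1.3725 − 1 = 0.373.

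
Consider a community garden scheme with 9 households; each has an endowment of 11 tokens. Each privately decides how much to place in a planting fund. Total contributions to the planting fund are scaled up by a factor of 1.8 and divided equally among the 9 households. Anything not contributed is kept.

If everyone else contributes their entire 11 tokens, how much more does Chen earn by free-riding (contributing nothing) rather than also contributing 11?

8.80 tokens

Switching from a contribution of 11 to 0 lets Chen keep an extra 11 tokens, but lowers the planting fund by 11, which costs Chen their own share of that drop: 1.8/9 × 11 = 2.20.
Net gain = 11 − 2.20 = 8.80. The private return per contributed unit (0.2000) is below 1, so free-riding is indeed the best response regardless of what the others do.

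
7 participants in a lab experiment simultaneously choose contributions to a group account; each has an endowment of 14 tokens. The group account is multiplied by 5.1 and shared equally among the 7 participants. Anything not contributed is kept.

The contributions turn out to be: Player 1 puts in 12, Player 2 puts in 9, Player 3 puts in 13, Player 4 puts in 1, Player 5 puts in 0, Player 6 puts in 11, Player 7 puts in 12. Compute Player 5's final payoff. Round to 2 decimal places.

56.26 tokens

Total contributed: 12 + 9 + 13 + 1 + 0 + 11 + 12 = 58.
Each receives 5.1 × 58 / 7 = 42.26 from the group account.
Player 5 keeps 14 − 0 = 14, so Player 5's payoff is 14 + 42.26 = 56.26.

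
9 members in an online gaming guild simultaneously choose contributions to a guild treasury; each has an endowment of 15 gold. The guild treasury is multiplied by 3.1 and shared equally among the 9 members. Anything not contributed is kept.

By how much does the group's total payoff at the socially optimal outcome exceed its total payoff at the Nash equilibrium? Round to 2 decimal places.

Each contributed unit returns 3.1/9 = 0.3444 to its contributor — below 1 — so contributing 0 is dominant for every player. At the Nash equilibrium everyone keeps their 15, and the group total is 9 × 15 = 135.
Each contributed unit returns 3.100 to the group as a whole (0.3444 to each of 9 players), which exceeds 1, so the social optimum is full contribution: group total = 3.100 × 135 = 418.50.
Efficiency loss = 418.50 − 135 = 283.50.

283.50 gold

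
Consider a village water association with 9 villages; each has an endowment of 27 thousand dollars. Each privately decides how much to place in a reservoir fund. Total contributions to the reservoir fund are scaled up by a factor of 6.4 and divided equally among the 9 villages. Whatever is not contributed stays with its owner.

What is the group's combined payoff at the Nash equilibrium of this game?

Each contributed unit returns 6.4/9 = 0.7111 to its contributor — below 1 — so contributing 0 is dominant for every player. At the Nash equilibrium everyone keeps their 27, and the group total is 9 × 27 = 243.

243.00 thousand dollars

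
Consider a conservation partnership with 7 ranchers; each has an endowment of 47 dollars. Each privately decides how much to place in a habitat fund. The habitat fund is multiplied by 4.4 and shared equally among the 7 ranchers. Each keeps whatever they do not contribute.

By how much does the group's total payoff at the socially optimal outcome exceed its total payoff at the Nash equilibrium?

Each contributed unit returns 4.4/7 = 0.6286 to its contributor — below 1 — so contributing 0 is dominant for every player. At the Nash equilibrium everyone keeps their 47, and the group total is 7 × 47 = 329.
Each contributed unit returns 4.400 to the group as a whole (0.6286 to each of 7 players), which exceeds 1, so the social optimum is full contribution: group total = 4.400 × 329 = 1447.60.
Efficiency loss = 1447.60 − 329 = 1118.60.

1118.60 dollars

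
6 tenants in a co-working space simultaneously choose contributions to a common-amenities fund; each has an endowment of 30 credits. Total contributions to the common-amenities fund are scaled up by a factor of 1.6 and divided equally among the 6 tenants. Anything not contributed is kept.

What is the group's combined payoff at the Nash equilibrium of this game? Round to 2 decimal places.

180.00 credits

Each contributed unit returns 1.6/6 = 0.2667 to its contributor — below 1 — so contributing 0 is dominant for every player. At the Nash equilibrium everyone keeps their 30, and the group total is 6 × 30 = 180.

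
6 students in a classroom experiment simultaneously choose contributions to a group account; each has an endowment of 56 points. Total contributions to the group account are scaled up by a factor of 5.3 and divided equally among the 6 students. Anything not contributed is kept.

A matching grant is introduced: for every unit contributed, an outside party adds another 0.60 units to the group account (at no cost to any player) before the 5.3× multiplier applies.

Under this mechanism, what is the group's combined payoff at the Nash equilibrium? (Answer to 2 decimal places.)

2849.28 points

The effective private return per unit is now 5.3 × 1.60 / 6 = 1.4133 > 1, so every player's dominant strategy flips to full contribution.
So the Nash equilibrium is full contribution by all 6; the group earns 5.3 × 1.60 × 336 = 2849.28.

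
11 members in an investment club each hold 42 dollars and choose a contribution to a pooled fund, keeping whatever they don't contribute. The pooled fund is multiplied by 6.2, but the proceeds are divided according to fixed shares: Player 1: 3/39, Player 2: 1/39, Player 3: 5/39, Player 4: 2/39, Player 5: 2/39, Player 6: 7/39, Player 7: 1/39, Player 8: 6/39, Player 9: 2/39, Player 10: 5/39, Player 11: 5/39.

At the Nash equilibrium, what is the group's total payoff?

680.40 dollars

A player with share s gets back 6.2·s per unit contributed, so full contribution is dominant for anyone with s > 1/6.2 = 0.1613 and zero contribution is dominant for anyone below.
The only share above 0.1613 is Player 6's 7/39, contributing 42; the remaining 10 contribute 0. Total contributed: 42.
The pooled fund pays out 6.2 × 42 = 260.40 in total (split across the unequal shares, but the aggregate is all that matters for the group sum).
The 10 free-riders keep 42 each, adding 420. Group total = 420 + 260.40 = 680.40.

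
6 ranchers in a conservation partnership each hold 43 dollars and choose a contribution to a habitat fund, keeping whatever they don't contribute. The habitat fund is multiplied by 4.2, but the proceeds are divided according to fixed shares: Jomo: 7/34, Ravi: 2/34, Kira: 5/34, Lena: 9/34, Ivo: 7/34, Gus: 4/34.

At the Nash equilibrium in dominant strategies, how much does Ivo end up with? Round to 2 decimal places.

80.18 dollars

Each unit j contributes comes back to j as 4.2 × (j's share), so j prefers to contribute only if that share exceeds 1/4.2 = 0.2381; otherwise keeping the unit dominates.
Lena alone (share 9/34) is above the threshold, contributing 43; the remaining 5 contribute 0. Total contributed: 43.
Ivo keeps 43 and receives 4.2 × 43 × 7/34 = 37.18 from the habitat fund, for a payoff of 80.18.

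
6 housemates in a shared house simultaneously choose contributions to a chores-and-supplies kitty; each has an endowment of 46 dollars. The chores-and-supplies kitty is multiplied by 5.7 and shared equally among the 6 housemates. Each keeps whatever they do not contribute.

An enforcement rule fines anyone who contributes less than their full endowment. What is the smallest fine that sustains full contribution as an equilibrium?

2.30 dollars

Given the others contribute fully, the best deviation is to contribute 0 (any partial contribution still incurs the fine and gives up units whose private return 0.9500 is below 1).
Deviating from 46 to 0 saves 46 dollars but forfeits the deviator's share of the drop in the chores-and-supplies kitty: 5.7/6 × 46 = 43.70.
So the deviation gain is 46 − 43.70 = 2.30, and the fine must be at least 2.30 dollars to wipe it out.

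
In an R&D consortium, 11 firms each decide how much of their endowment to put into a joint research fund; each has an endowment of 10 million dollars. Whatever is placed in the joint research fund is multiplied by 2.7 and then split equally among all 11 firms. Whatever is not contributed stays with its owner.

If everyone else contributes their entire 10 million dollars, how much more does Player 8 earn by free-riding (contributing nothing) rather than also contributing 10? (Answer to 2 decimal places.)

7.55 million dollars

Switching from a contribution of 10 to 0 lets Player 8 keep an extra 10 million dollars, but lowers the joint research fund by 10, which costs Player 8 their own share of that drop: 2.7/11 × 10 = 2.45.
Net gain = 10 − 2.45 = 7.55. The private return per contributed unit (0.2455) is below 1, so free-riding is indeed the best response regardless of what the others do.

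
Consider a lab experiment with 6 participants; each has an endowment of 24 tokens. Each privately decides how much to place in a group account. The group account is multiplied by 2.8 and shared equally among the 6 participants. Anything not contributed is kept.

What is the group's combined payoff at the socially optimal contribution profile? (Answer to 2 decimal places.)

Each contributed unit returns 2.800 to the group as a whole (0.4667 to each of 6 players), which exceeds 1, so the social optimum is full contribution: group total = 2.800 × 144 = 403.20.

403.20 tokens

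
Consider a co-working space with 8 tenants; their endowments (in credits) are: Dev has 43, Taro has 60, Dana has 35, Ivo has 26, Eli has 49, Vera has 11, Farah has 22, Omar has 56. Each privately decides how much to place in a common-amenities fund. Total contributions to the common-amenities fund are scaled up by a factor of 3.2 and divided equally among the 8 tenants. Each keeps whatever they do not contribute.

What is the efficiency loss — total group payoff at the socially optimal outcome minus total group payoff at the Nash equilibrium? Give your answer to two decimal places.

664.40 credits

The private return per contributed unit is 3.2/8 = 0.4000 < 1 for every player regardless of endowment, so the Nash equilibrium is zero contribution and the group total is Σ E_j = 43 + 60 + 35 + 26 + 49 + 11 + 22 + 56 = 302.
Each contributed unit returns 3.200 to the group, so the social optimum is full contribution by everyone: group total = 3.200 × 302 = 966.40.
Efficiency loss = (3.200 − 1) × 302 = 664.40.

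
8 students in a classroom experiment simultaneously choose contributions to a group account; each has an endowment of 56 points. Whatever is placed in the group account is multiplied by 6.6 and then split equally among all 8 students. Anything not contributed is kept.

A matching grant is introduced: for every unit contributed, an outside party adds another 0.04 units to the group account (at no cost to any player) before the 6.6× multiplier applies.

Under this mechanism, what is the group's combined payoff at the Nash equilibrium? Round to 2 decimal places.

With the mechanism, a contributed unit returns 6.6 × 1.04 / 8 = 0.8580 per unit of net cost — still below 1 — so contributing 0 remains dominant for every player.
At the Nash equilibrium no one contributes; group total payoff = 8 × 56 = 448.

448.00 points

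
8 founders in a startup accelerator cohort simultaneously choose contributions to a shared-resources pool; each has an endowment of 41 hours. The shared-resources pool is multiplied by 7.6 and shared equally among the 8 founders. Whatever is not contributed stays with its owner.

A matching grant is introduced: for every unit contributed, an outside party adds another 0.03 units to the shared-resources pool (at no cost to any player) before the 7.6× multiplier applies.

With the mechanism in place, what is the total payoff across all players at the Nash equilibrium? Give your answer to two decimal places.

328.00 hours

Even with the mechanism, each unit contributed returns only 7.6 × 1.03 / 8 = 0.9785 per unit of net cost, so contributing nothing is still dominant.
Everyone keeps their endowment and the group total is 8 × 41 = 328.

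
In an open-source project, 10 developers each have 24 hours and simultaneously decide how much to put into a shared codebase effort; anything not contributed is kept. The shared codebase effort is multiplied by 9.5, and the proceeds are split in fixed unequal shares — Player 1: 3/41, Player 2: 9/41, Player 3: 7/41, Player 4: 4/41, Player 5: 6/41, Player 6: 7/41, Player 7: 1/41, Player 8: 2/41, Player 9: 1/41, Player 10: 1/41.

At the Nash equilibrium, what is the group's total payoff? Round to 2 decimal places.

1056.00 hours

Each unit j contributes comes back to j as 9.5 × (j's share), so j prefers to contribute only if that share exceeds 1/9.5 = 0.1053; otherwise keeping the unit dominates.
Player 2, Player 3, Player 5 and Player 6 clear that bar, contributing 24 each; the remaining 6 contribute 0. Total contributed: 96.
The shared codebase effort pays out 9.5 × 96 = 912.00 in total (split across the unequal shares, but the aggregate is all that matters for the group sum).
The 6 free-riders keep 24 each, adding 144. Group total = 144 + 912.00 = 1056.00.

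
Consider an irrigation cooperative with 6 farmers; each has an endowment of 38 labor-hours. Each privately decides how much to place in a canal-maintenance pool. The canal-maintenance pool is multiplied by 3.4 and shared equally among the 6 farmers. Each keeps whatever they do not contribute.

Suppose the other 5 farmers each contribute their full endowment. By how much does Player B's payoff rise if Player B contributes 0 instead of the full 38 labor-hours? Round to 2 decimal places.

Switching from a contribution of 38 to 0 lets Player B keep an extra 38 labor-hours, but lowers the canal-maintenance pool by 38, which costs Player B their own share of that drop: 3.4/6 × 38 = 21.53.
Net gain = 38 − 21.53 = 16.47. The private return per contributed unit (0.5667) is below 1, so free-riding is indeed the best response regardless of what the others do.

16.47 labor-hours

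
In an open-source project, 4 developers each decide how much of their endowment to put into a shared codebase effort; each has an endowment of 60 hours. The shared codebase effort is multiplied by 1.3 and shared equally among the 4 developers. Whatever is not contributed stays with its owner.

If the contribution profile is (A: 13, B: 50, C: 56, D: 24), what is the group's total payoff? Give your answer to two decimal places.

282.90 hours

Total contributed: 13 + 50 + 56 + 24 = 143; total kept: 4 × 60 − 143 = 97.
The shared codebase effort pays out 1.3 × 143 = 185.90 in aggregate.
Group total = 97 + 185.90 = 282.90.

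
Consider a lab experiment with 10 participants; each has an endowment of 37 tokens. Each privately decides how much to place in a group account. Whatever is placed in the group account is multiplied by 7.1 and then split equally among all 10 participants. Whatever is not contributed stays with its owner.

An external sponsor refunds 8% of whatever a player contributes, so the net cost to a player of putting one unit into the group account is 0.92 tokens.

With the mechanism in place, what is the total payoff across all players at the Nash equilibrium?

The effective private return is (7.1/10) / 0.92 = 0.7717, which is still under 1, so the mechanism doesn't change anyone's dominant strategy: zero contribution.
At the Nash equilibrium no one contributes; group total payoff = 10 × 37 = 370.

370.00 tokens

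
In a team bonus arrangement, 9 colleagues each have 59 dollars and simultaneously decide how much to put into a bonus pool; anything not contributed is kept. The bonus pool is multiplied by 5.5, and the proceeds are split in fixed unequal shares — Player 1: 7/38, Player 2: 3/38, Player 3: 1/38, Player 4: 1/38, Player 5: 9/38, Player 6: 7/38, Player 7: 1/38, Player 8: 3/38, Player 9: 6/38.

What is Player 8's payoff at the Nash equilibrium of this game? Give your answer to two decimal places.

135.86 dollars

Player j's private return per contributed unit is 5.5 × (j's share). Contributing is weakly dominant for j when that share is at least 1/5.5 = 0.1818, and contributing 0 is dominant otherwise.
Player 1, Player 5 and Player 6 are above the threshold, contributing 59 each; the remaining 6 contribute 0. Total contributed: 177.
Player 8 keeps 59 and receives 5.5 × 177 × 3/38 = 76.86 from the bonus pool, for a payoff of 135.86.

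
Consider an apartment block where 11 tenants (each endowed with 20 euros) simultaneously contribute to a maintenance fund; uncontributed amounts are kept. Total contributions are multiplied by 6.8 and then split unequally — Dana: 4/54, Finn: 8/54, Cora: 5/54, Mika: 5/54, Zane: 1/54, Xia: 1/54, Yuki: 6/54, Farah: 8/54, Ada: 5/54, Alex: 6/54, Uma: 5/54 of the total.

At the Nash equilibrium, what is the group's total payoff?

452.00 euros

Each unit j contributes comes back to j as 6.8 × (j's share), so j prefers to contribute only if that share exceeds 1/6.8 = 0.1471; otherwise keeping the unit dominates.
Finn and Farah clear that bar, contributing 20 each; the remaining 9 contribute 0. Total contributed: 40.
The maintenance fund pays out 6.8 × 40 = 272.00 in total (split across the unequal shares, but the aggregate is all that matters for the group sum).
The 9 free-riders keep 20 each, adding 180. Group total = 180 + 272.00 = 452.00.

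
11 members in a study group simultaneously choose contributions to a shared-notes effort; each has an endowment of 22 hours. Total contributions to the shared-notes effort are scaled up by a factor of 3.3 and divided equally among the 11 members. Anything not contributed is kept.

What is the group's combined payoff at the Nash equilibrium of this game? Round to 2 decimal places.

242.00 hours

Each contributed unit returns 3.3/11 = 0.3000 to its contributor — below 1 — so contributing 0 is dominant for every player. At the Nash equilibrium everyone keeps their 22, and the group total is 11 × 22 = 242.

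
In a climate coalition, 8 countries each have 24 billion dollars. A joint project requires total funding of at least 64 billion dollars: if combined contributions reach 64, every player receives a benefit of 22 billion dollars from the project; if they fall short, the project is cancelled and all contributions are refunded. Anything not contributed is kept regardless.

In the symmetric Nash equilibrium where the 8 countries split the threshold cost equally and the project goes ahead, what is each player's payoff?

Equal share of the threshold: 64/8 = 8.
At this profile no one gains by cutting their contribution: any cut drops the total below 64, the project is cancelled, contributions are refunded, and the deviator ends with 24, which is less than 24 − 8 + 22 = 38. Contributing more than 8 just wastes the excess. So contributing exactly 8 is a best response.
Each player's payoff: 24 − 8 + 22 = 38.

38 billion dollars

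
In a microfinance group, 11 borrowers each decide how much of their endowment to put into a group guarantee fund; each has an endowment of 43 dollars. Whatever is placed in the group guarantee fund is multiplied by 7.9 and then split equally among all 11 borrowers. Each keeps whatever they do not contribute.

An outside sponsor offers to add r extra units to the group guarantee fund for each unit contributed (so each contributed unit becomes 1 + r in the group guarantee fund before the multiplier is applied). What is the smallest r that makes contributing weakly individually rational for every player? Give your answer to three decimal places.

0.392

With matching at rate r, one contributed unit becomes (1 + r) in the group guarantee fund and returns 7.9 × (1 + r) / 11 to the contributor.
Setting this equal to 1: 1 + r = 11/7.9 = 1.3924.
So the minimum matching rate is r = 1.3924 − 1 = 0.392.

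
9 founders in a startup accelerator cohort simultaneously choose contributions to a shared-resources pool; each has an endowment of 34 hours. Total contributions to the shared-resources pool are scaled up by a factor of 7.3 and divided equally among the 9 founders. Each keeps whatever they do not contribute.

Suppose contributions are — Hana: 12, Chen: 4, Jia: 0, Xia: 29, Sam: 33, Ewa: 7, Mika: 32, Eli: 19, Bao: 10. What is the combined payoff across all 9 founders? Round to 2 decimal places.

1225.80 hours

Total contributed: 12 + 4 + 0 + 29 + 33 + 7 + 32 + 19 + 10 = 146; total kept: 9 × 34 − 146 = 160.
The shared-resources pool pays out 7.3 × 146 = 1065.80 in aggregate.
Group total = 160 + 1065.80 = 1225.80.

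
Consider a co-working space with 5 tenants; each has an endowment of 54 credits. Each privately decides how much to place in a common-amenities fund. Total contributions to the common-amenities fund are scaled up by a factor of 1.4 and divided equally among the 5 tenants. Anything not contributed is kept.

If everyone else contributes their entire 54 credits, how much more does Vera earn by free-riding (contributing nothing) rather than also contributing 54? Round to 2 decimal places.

38.88 credits

Switching from a contribution of 54 to 0 lets Vera keep an extra 54 credits, but lowers the common-amenities fund by 54, which costs Vera their own share of that drop: 1.4/5 × 54 = 15.12.
Net gain = 54 − 15.12 = 38.88. The private return per contributed unit (0.2800) is below 1, so free-riding is indeed the best response regardless of what the others do.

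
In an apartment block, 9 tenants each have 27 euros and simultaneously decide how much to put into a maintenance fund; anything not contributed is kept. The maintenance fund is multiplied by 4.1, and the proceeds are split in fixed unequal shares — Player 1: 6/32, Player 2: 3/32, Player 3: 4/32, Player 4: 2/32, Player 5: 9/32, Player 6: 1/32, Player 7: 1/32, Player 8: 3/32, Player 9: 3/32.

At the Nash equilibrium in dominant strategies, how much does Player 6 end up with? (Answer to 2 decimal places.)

Player j's private return per contributed unit is 4.1 × (j's share). Contributing is weakly dominant for j when that share is at least 1/4.1 = 0.2439, and contributing 0 is dominant otherwise.
The only share above 0.2439 is Player 5's 9/32, contributing 27; the remaining 8 contribute 0. Total contributed: 27.
Player 6 keeps 27 and receives 4.1 × 27 × 1/32 = 3.46 from the maintenance fund, for a payoff of 30.46.

30.46 euros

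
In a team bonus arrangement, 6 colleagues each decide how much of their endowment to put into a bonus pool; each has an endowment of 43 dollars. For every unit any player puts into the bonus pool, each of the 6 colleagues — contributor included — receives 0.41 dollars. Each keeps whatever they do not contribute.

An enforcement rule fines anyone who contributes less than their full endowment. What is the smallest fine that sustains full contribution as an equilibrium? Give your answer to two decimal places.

Given the others contribute fully, the best deviation is to contribute 0 (any partial contribution still incurs the fine and gives up units whose private return 0.41 is below 1).
Deviating from 43 to 0 saves 43 dollars but forfeits the deviator's share of the drop in the bonus pool: 0.41 × 43 = 17.63.
So the deviation gain is 43 − 17.63 = 25.37, and the fine must be at least 25.37 dollars to wipe it out.

25.37 dollars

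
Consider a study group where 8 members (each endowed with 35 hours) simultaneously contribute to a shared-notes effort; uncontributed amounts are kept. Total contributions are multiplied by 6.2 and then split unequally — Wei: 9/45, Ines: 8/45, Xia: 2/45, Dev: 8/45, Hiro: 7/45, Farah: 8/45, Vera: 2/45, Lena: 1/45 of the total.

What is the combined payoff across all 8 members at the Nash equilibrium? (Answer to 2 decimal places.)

1008.00 hours

For player j, contributing a unit is worthwhile iff 6.2 × (j's share) ≥ 1, i.e. iff j's share is at least 0.1613.
Wei, Ines, Dev and Farah clear that bar, contributing 35 each; the remaining 4 contribute 0. Total contributed: 140.
The shared-notes effort pays out 6.2 × 140 = 868.00 in total (split across the unequal shares, but the aggregate is all that matters for the group sum).
The 4 free-riders keep 35 each, adding 140. Group total = 140 + 868.00 = 1008.00.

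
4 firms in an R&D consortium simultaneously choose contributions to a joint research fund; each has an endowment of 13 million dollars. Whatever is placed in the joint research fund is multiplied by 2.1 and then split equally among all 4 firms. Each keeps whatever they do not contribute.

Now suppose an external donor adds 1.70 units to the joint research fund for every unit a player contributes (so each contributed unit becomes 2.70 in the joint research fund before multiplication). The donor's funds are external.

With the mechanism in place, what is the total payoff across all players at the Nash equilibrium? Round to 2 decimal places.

294.84 million dollars

The effective private return per unit is now 2.1 × 2.70 / 4 = 1.4175 > 1, so every player's dominant strategy flips to full contribution.
So the Nash equilibrium is full contribution by all 4; the group earns 2.1 × 2.70 × 52 = 294.84.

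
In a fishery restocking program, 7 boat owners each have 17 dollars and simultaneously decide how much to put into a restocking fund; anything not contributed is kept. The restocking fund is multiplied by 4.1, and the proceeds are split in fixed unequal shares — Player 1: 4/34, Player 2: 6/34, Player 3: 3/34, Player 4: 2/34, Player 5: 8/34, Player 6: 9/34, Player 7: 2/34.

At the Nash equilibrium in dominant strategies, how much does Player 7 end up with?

21.10 dollars

Each unit j contributes comes back to j as 4.1 × (j's share), so j prefers to contribute only if that share exceeds 1/4.1 = 0.2439; otherwise keeping the unit dominates.
Player 6 alone (share 9/34) is above the threshold, contributing 17; the remaining 6 contribute 0. Total contributed: 17.
Player 7 keeps 17 and receives 4.1 × 17 × 2/34 = 4.10 from the restocking fund, for a payoff of 21.10.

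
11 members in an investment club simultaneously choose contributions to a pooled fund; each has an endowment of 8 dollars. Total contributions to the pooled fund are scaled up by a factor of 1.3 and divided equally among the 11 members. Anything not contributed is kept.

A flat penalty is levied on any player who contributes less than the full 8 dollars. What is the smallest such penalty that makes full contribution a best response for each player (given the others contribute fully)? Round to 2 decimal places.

Given the others contribute fully, the best deviation is to contribute 0 (any partial contribution still incurs the fine and gives up units whose private return 0.1182 is below 1).
Deviating from 8 to 0 saves 8 dollars but forfeits the deviator's share of the drop in the pooled fund: 1.3/11 × 8 = 0.95.
So the deviation gain is 8 − 0.95 = 7.05, and the fine must be at least 7.05 dollars to wipe it out.

7.05 dollars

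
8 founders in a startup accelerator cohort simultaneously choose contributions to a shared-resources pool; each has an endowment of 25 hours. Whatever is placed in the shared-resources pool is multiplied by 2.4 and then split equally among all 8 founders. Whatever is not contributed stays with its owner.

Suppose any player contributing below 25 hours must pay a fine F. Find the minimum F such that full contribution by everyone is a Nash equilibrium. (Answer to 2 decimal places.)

17.50 hours

Given the others contribute fully, the best deviation is to contribute 0 (any partial contribution still incurs the fine and gives up units whose private return 0.3000 is below 1).
Deviating from 25 to 0 saves 25 hours but forfeits the deviator's share of the drop in the shared-resources pool: 2.4/8 × 25 = 7.50.
So the deviation gain is 25 − 7.50 = 17.50, and the fine must be at least 17.50 hours to wipe it out.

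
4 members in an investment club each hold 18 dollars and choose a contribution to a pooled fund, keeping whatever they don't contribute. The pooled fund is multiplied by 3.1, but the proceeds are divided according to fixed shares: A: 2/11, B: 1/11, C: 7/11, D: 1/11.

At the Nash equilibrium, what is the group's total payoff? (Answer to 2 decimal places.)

109.80 dollars

Each unit j contributes comes back to j as 3.1 × (j's share), so j prefers to contribute only if that share exceeds 1/3.1 = 0.3226; otherwise keeping the unit dominates.
Only C (7/11) clears that bar, contributing 18; the remaining 3 contribute 0. Total contributed: 18.
The pooled fund pays out 3.1 × 18 = 55.80 in total (split across the unequal shares, but the aggregate is all that matters for the group sum).
The 3 free-riders keep 18 each, adding 54. Group total = 54 + 55.80 = 109.80.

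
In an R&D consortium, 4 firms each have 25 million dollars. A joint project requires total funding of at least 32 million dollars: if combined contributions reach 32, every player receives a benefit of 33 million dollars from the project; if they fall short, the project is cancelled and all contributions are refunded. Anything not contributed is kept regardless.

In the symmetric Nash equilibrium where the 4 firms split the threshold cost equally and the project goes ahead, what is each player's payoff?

50 million dollars

Equal share of the threshold: 32/4 = 8.
At this profile no one gains by cutting their contribution: any cut drops the total below 32, the project is cancelled, contributions are refunded, and the deviator ends with 25, which is less than 25 − 8 + 33 = 50. Contributing more than 8 just wastes the excess. So contributing exactly 8 is a best response.
Each player's payoff: 25 − 8 + 33 = 50.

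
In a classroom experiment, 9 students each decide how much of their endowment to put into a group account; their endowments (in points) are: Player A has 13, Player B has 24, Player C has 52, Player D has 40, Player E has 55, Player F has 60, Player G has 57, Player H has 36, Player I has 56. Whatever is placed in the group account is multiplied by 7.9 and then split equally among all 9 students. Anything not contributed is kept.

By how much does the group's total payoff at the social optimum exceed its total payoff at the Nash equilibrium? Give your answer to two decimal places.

2711.70 points

The private return per contributed unit is 7.9/9 = 0.8778 < 1 for every player regardless of endowment, so the Nash equilibrium is zero contribution and the group total is Σ E_j = 13 + 24 + 52 + 40 + 55 + 60 + 57 + 36 + 56 = 393.
Each contributed unit returns 7.900 to the group, so the social optimum is full contribution by everyone: group total = 7.900 × 393 = 3104.70.
Efficiency loss = (7.900 − 1) × 393 = 2711.70.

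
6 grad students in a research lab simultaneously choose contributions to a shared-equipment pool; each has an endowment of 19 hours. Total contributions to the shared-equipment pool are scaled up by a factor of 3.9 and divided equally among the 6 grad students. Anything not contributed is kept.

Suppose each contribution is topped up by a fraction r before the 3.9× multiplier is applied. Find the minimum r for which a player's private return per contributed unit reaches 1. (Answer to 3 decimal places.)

With matching at rate r, one contributed unit becomes (1 + r) in the shared-equipment pool and returns 3.9 × (1 + r) / 6 to the contributor.
Setting this equal to 1: 1 + r = 6/3.9 = 1.5385.
So the minimum matching rate is r = 1.5385 − 1 = 0.538.

0.538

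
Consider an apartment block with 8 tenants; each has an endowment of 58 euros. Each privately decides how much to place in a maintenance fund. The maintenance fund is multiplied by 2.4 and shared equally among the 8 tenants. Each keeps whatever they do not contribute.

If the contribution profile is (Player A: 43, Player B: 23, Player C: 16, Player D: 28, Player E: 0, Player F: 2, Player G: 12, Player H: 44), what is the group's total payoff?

699.20 euros

Total contributed: 43 + 23 + 16 + 28 + 0 + 2 + 12 + 44 = 168; total kept: 8 × 58 − 168 = 296.
The maintenance fund pays out 2.4 × 168 = 403.20 in aggregate.
Group total = 296 + 403.20 = 699.20.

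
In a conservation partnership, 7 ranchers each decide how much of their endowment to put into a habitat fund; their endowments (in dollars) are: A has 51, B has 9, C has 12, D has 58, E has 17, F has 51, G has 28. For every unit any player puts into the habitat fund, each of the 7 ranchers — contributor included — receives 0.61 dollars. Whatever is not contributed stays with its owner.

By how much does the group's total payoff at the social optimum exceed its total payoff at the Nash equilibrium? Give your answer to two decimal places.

The private return per contributed unit is 0.61 < 1 for everyone, so the Nash equilibrium is zero contribution and the group total is Σ E_j = 51 + 9 + 12 + 58 + 17 + 51 + 28 = 226.
Each contributed unit returns 4.270 to the group, so the social optimum is full contribution by everyone: group total = 4.270 × 226 = 965.02.
Efficiency loss = (4.270 − 1) × 226 = 739.02.

739.02 dollars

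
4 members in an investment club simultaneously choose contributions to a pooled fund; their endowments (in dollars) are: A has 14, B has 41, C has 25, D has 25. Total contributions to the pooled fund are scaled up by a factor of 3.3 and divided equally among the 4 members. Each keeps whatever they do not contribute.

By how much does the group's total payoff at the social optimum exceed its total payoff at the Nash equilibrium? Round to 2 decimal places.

The private return per contributed unit is 3.3/4 = 0.8250 < 1 for every player regardless of endowment, so the Nash equilibrium is zero contribution and the group total is Σ E_j = 14 + 41 + 25 + 25 = 105.
Each contributed unit returns 3.300 to the group, so the social optimum is full contribution by everyone: group total = 3.300 × 105 = 346.50.
Efficiency loss = (3.300 − 1) × 105 = 241.50.

241.50 dollars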